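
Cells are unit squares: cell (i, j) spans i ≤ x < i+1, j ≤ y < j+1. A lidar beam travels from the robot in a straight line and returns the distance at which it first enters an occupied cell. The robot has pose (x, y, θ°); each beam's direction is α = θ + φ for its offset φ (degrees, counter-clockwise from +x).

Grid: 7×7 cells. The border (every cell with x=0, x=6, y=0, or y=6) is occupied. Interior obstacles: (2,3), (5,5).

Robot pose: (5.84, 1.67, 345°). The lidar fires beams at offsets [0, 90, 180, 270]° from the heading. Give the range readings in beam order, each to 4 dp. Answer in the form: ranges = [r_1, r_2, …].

beam 1: φ=0°, α=345°
  d=(0.9659,-0.2588)  start (5,1)  tX=0.1656 tY=2.5887  stride 1/|dx|=1.0353 1/|dy|=3.8637
    cross x-line → (6,1), t=0.1656 (wall)
  → r_1 = 0.1656
beam 2: φ=90°, α=75°
  d=(0.2588,0.9659)  start (5,1)  tX=0.6182 tY=0.3416  stride 1/|dx|=3.8637 1/|dy|=1.0353
    cross y-line → (5,2), t=0.3416
    cross x-line → (6,2), t=0.6182 (wall)
  → r_2 = 0.6182
beam 3: φ=180°, α=165°
  d=(-0.9659,0.2588)  start (5,1)  tX=0.8696 tY=1.2750  stride 1/|dx|=1.0353 1/|dy|=3.8637
    cross x-line → (4,1), t=0.8696
    cross y-line → (4,2), t=1.2750
    cross x-line → (3,2), t=1.9049
    cross x-line → (2,2), t=2.9402
    cross x-line → (1,2), t=3.9755
    cross x-line → (0,2), t=5.0107 (wall)
  → r_3 = 5.0107
beam 4: φ=270°, α=255°
  d=(-0.2588,-0.9659)  start (5,1)  tX=3.2455 tY=0.6936  stride 1/|dx|=3.8637 1/|dy|=1.0353
    cross y-line → (5,0), t=0.6936 (wall)
  → r_4 = 0.6936

ranges = [0.1656, 0.6182, 5.0107, 0.6936]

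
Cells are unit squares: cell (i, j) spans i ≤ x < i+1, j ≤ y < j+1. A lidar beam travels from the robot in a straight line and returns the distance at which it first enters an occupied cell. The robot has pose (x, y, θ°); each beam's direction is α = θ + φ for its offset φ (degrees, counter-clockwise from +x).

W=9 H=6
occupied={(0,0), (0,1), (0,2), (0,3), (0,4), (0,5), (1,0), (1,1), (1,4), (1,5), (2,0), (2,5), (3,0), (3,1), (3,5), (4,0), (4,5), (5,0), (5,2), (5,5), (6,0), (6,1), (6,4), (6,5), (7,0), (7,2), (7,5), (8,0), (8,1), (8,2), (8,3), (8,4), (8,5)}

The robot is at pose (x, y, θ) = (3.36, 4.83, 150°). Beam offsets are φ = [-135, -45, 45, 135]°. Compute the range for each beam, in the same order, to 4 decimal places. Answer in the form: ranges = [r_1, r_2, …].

ranges = [0.6568, 0.1760, 1.4080, 3.9651]

beam 1: φ=-135°, α=15°
  cosα=0.9659 sinα=0.2588 | (3,4) | tMaxX 0.6626 tMaxY 0.6568 | tΔX 1.0353 tΔY 3.8637
    t=0.6568 [y] (3,5) — stop
  → r_1 = 0.6568
beam 2: φ=-45°, α=105°
  cosα=-0.2588 sinα=0.9659 | (3,4) | tMaxX 1.3909 tMaxY 0.1760 | tΔX 3.8637 tΔY 1.0353
    t=0.1760 [y] (3,5) — stop
  → r_2 = 0.1760
beam 3: φ=45°, α=195°
  cosα=-0.9659 sinα=-0.2588 | (3,4) | tMaxX 0.3727 tMaxY 3.2069 | tΔX 1.0353 tΔY 3.8637
    t=0.3727 [x] (2,4)
    t=1.4080 [x] (1,4) — stop
  → r_3 = 1.4080
beam 4: φ=135°, α=285°
  cosα=0.2588 sinα=-0.9659 | (3,4) | tMaxX 2.4728 tMaxY 0.8593 | tΔX 3.8637 tΔY 1.0353
    t=0.8593 [y] (3,3)
    t=1.8946 [y] (3,2)
    t=2.4728 [x] (4,2)
    t=2.9298 [y] (4,1)
    t=3.9651 [y] (4,0) — stop
  → r_4 = 3.9651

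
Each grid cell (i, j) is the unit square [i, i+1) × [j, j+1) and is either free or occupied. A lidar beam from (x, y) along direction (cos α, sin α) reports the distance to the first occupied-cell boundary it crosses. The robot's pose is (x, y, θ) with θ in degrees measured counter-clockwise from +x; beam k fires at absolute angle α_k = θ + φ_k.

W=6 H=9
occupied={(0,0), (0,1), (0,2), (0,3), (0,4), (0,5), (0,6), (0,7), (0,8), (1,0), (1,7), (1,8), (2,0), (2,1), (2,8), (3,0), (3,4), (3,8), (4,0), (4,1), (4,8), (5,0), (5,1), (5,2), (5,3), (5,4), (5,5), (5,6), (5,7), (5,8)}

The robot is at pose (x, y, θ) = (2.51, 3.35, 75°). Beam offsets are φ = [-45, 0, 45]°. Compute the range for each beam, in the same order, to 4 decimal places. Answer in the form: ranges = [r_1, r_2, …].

ranges = [1.3000, 4.8140, 3.0200]

beam 1: φ=-45°, α=30°
  direction (0.8660, 0.5000); cell (2,3); t to first gridline: x 0.5658, y 1.3000 (then +1.1547 / +2.0000)
    (3,3) via x @ 0.5658
    (3,4) via y @ 1.3000  # hit
  → r_1 = 1.3000
beam 2: φ=0°, α=75°
  direction (0.2588, 0.9659); cell (2,3); t to first gridline: x 1.8932, y 0.6729 (then +3.8637 / +1.0353)
    (2,4) via y @ 0.6729
    (2,5) via y @ 1.7082
    (3,5) via x @ 1.8932
    (3,6) via y @ 2.7435
    (3,7) via y @ 3.7788
    (3,8) via y @ 4.8140  # hit
  → r_2 = 4.8140
beam 3: φ=45°, α=120°
  direction (-0.5000, 0.8660); cell (2,3); t to first gridline: x 1.0200, y 0.7506 (then +2.0000 / +1.1547)
    (2,4) via y @ 0.7506
    (1,4) via x @ 1.0200
    (1,5) via y @ 1.9053
    (0,5) via x @ 3.0200  # hit
  → r_3 = 3.0200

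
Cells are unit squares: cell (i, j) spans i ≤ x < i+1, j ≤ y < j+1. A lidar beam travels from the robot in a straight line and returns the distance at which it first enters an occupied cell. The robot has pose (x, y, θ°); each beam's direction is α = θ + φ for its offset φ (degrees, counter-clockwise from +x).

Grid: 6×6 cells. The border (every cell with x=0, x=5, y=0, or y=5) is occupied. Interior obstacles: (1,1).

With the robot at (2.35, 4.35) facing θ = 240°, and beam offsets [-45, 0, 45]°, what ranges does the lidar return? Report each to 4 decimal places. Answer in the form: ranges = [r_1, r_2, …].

ranges = [1.3976, 2.7000, 3.4682]

beam 1: φ=-45°, α=195°
  dir = (cos 195°, sin 195°) = (-0.9659, -0.2588); from cell (2,4)
  next x-line at t=0.3623, next y-line at t=1.3523; Δt_x=1.0353, Δt_y=3.8637
    x: enter (1,4) at t=0.3623
    y: enter (1,3) at t=1.3523
    x: enter (0,3) at t=1.3976 ← occupied
  → r_1 = 1.3976
beam 2: φ=0°, α=240°
  dir = (cos 240°, sin 240°) = (-0.5000, -0.8660); from cell (2,4)
  next x-line at t=0.7000, next y-line at t=0.4041; Δt_x=2.0000, Δt_y=1.1547
    y: enter (2,3) at t=0.4041
    x: enter (1,3) at t=0.7000
    y: enter (1,2) at t=1.5588
    x: enter (0,2) at t=2.7000 ← occupied
  → r_2 = 2.7000
beam 3: φ=45°, α=285°
  dir = (cos 285°, sin 285°) = (0.2588, -0.9659); from cell (2,4)
  next x-line at t=2.5114, next y-line at t=0.3623; Δt_x=3.8637, Δt_y=1.0353
    y: enter (2,3) at t=0.3623
    y: enter (2,2) at t=1.3976
    y: enter (2,1) at t=2.4329
    x: enter (3,1) at t=2.5114
    y: enter (3,0) at t=3.4682 ← occupied
  → r_3 = 3.4682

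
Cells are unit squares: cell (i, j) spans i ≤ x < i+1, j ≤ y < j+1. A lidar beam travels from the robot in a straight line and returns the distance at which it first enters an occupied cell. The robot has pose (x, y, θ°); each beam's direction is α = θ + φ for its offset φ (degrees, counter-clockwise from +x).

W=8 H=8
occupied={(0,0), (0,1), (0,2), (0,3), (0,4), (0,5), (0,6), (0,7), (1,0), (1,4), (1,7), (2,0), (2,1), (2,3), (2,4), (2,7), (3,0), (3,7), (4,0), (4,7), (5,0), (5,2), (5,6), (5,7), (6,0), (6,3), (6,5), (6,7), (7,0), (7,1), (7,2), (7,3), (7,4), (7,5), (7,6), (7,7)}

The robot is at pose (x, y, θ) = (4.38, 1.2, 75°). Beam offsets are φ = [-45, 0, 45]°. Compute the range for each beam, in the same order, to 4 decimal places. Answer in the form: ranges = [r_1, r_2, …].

beam 1: φ=-45°, α=30°
  cosα=0.8660 sinα=0.5000 | (4,1) | tMaxX 0.7159 tMaxY 1.6000 | tΔX 1.1547 tΔY 2.0000
    t=0.7159 [x] (5,1)
    t=1.6000 [y] (5,2) — stop
  → r_1 = 1.6000
beam 2: φ=0°, α=75°
  cosα=0.2588 sinα=0.9659 | (4,1) | tMaxX 2.3955 tMaxY 0.8282 | tΔX 3.8637 tΔY 1.0353
    t=0.8282 [y] (4,2)
    t=1.8635 [y] (4,3)
    t=2.3955 [x] (5,3)
    t=2.8988 [y] (5,4)
    t=3.9340 [y] (5,5)
    t=4.9693 [y] (5,6) — stop
  → r_2 = 4.9693
beam 3: φ=45°, α=120°
  cosα=-0.5000 sinα=0.8660 | (4,1) | tMaxX 0.7600 tMaxY 0.9238 | tΔX 2.0000 tΔY 1.1547
    t=0.7600 [x] (3,1)
    t=0.9238 [y] (3,2)
    t=2.0785 [y] (3,3)
    t=2.7600 [x] (2,3) — stop
  → r_3 = 2.7600

ranges = [1.6000, 4.9693, 2.7600]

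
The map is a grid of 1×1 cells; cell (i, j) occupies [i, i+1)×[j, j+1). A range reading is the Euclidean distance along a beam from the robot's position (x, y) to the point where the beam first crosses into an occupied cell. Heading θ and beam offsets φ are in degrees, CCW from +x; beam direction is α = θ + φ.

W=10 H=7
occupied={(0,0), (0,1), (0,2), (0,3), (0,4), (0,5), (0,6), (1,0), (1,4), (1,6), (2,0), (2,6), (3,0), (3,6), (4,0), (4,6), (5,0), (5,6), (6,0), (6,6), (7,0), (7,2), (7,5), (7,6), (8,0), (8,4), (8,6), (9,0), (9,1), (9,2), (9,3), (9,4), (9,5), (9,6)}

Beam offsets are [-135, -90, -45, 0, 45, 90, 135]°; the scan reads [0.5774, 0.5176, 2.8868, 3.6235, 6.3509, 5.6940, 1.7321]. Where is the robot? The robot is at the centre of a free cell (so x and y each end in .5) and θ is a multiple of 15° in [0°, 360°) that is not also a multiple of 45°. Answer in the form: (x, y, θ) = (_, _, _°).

(x, y, θ) = (6.5, 2.5, 105°)

Enumerate (i+0.5, j+0.5, θ) over the 36 free cells and 16 admissible headings. For each, cast all 7 beams and compare to the given ranges.
  (7.5, 1.5, 15°): beam 3 = 1.0000 ≠ 2.8868 ✗
  (6.5, 1.5, 210°): beam 1 = 3.6235 ≠ 0.5774 ✗
  (3.5, 1.5, 150°): beam 1 = 3.6235 ≠ 0.5774 ✗
  (6.5, 2.5, 165°): beam 2 = 2.5882 ≠ 0.5176 ✗
  (1.5, 2.5, 150°): beam 1 = 6.7293 ≠ 0.5774 ✗
  …
  (6.5, 2.5, 105°): r_1=0.5774, r_2=0.5176, r_3=2.8868, r_4=3.6235, r_5=6.3509, r_6=5.6940, r_7=1.7321 — all match ✓
No second candidate reproduces the full scan.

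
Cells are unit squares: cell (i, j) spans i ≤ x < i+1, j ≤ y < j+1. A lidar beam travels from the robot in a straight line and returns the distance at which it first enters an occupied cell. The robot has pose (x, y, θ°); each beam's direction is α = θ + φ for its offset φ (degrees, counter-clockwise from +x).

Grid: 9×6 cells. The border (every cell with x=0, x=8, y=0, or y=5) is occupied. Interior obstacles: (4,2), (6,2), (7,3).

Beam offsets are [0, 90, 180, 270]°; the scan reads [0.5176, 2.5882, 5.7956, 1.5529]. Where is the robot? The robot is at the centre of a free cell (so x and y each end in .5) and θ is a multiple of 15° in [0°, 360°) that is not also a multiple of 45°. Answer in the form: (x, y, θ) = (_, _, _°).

The pose lattice has 25·16 = 400 candidates. Test each by forward raycasting.
  (5.5, 1.5, 30°): beam 1 = 1.0000 ≠ 0.5176 ✗
  (2.5, 3.5, 330°): beam 1 = 1.7321 ≠ 0.5176 ✗
  (4.5, 3.5, 210°): beam 1 = 4.0415 ≠ 0.5176 ✗
  …
  (1.5, 3.5, 195°): r_1=0.5176, r_2=2.5882, r_3=5.7956, r_4=1.5529 — all match ✓
Unique over the lattice → pose = (1.5, 3.5, 195°).

(x, y, θ) = (1.5, 3.5, 195°)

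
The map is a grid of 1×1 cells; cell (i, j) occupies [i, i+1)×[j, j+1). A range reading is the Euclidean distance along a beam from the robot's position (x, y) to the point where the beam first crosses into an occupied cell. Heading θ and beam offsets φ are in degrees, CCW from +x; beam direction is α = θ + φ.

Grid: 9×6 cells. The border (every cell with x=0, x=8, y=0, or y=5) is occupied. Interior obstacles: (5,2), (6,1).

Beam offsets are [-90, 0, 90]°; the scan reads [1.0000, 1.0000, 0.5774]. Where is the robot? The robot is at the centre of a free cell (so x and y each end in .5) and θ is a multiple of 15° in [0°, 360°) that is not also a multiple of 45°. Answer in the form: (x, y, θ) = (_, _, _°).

(x, y, θ) = (7.5, 2.5, 300°)

Candidates: 26 free-cell centres × 16 headings = 416 poses. Raycast each; keep the one whose scan matches to 4 dp.
  (4.5, 3.5, 255°): beam 1 = 3.6235 ≠ 1.0000 ✗
  (6.5, 4.5, 15°): beam 1 = 3.6235 ≠ 1.0000 ✗
  (6.5, 2.5, 60°): beam 1 = 1.7321 ≠ 1.0000 ✗
  (5.5, 4.5, 165°): beam 1 = 0.5176 ≠ 1.0000 ✗
  (1.5, 1.5, 195°): beam 1 = 1.9319 ≠ 1.0000 ✗
  …
  (7.5, 2.5, 300°): r_1=1.0000, r_2=1.0000, r_3=0.5774 — all match ✓
No second candidate reproduces the full scan.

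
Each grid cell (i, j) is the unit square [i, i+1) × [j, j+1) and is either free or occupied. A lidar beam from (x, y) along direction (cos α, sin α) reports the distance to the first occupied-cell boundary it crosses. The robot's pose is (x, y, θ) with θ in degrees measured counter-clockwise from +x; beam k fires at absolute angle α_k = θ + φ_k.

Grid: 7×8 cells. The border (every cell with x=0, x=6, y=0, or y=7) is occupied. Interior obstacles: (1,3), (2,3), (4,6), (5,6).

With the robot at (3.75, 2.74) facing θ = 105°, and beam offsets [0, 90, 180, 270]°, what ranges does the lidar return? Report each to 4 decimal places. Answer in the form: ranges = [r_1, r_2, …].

ranges = [4.4103, 2.8470, 1.8014, 2.3294]

beam 1: φ=0°, α=105°
  direction (-0.2588, 0.9659); cell (3,2); t to first gridline: x 2.8978, y 0.2692 (then +3.8637 / +1.0353)
    (3,3) via y @ 0.2692
    (3,4) via y @ 1.3044
    (3,5) via y @ 2.3397
    (2,5) via x @ 2.8978
    (2,6) via y @ 3.3750
    (2,7) via y @ 4.4103  # hit
  → r_1 = 4.4103
beam 2: φ=90°, α=195°
  direction (-0.9659, -0.2588); cell (3,2); t to first gridline: x 0.7765, y 2.8591 (then +1.0353 / +3.8637)
    (2,2) via x @ 0.7765
    (1,2) via x @ 1.8117
    (0,2) via x @ 2.8470  # hit
  → r_2 = 2.8470
beam 3: φ=180°, α=285°
  direction (0.2588, -0.9659); cell (3,2); t to first gridline: x 0.9659, y 0.7661 (then +3.8637 / +1.0353)
    (3,1) via y @ 0.7661
    (4,1) via x @ 0.9659
    (4,0) via y @ 1.8014  # hit
  → r_3 = 1.8014
beam 4: φ=270°, α=15°
  direction (0.9659, 0.2588); cell (3,2); t to first gridline: x 0.2588, y 1.0046 (then +1.0353 / +3.8637)
    (4,2) via x @ 0.2588
    (4,3) via y @ 1.0046
    (5,3) via x @ 1.2941
    (6,3) via x @ 2.3294  # hit
  → r_4 = 2.3294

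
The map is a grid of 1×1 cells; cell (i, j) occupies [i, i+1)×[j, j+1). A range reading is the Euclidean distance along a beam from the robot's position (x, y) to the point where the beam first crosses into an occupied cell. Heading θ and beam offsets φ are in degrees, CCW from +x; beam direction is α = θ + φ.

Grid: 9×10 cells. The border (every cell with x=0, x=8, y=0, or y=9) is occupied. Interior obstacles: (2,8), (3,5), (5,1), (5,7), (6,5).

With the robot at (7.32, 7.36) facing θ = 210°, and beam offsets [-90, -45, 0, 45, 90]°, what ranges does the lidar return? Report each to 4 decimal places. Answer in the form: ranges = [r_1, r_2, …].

beam 1: φ=-90°, α=120°
  dir = (cos 120°, sin 120°) = (-0.5000, 0.8660); from cell (7,7)
  next x-line at t=0.6400, next y-line at t=0.7390; Δt_x=2.0000, Δt_y=1.1547
    x: enter (6,7) at t=0.6400
    y: enter (6,8) at t=0.7390
    y: enter (6,9) at t=1.8937 ← occupied
  → r_1 = 1.8937
beam 2: φ=-45°, α=165°
  dir = (cos 165°, sin 165°) = (-0.9659, 0.2588); from cell (7,7)
  next x-line at t=0.3313, next y-line at t=2.4728; Δt_x=1.0353, Δt_y=3.8637
    x: enter (6,7) at t=0.3313
    x: enter (5,7) at t=1.3666 ← occupied
  → r_2 = 1.3666
beam 3: φ=0°, α=210°
  dir = (cos 210°, sin 210°) = (-0.8660, -0.5000); from cell (7,7)
  next x-line at t=0.3695, next y-line at t=0.7200; Δt_x=1.1547, Δt_y=2.0000
    x: enter (6,7) at t=0.3695
    y: enter (6,6) at t=0.7200
    x: enter (5,6) at t=1.5242
    x: enter (4,6) at t=2.6789
    y: enter (4,5) at t=2.7200
    x: enter (3,5) at t=3.8336 ← occupied
  → r_3 = 3.8336
beam 4: φ=45°, α=255°
  dir = (cos 255°, sin 255°) = (-0.2588, -0.9659); from cell (7,7)
  next x-line at t=1.2364, next y-line at t=0.3727; Δt_x=3.8637, Δt_y=1.0353
    y: enter (7,6) at t=0.3727
    x: enter (6,6) at t=1.2364
    y: enter (6,5) at t=1.4080 ← occupied
  → r_4 = 1.4080
beam 5: φ=90°, α=300°
  dir = (cos 300°, sin 300°) = (0.5000, -0.8660); from cell (7,7)
  next x-line at t=1.3600, next y-line at t=0.4157; Δt_x=2.0000, Δt_y=1.1547
    y: enter (7,6) at t=0.4157
    x: enter (8,6) at t=1.3600 ← occupied
  → r_5 = 1.3600

ranges = [1.8937, 1.3666, 3.8336, 1.4080, 1.3600]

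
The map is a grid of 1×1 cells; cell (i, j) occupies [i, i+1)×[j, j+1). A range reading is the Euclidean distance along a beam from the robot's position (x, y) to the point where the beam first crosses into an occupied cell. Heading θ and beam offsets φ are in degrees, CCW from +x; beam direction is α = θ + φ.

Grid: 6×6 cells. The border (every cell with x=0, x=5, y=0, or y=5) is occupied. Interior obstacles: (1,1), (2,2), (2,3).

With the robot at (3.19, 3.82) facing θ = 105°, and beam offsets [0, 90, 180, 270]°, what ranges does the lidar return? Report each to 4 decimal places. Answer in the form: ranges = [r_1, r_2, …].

ranges = [1.2216, 0.1967, 2.9195, 1.8738]

beam 1: φ=0°, α=105°
  cosα=-0.2588 sinα=0.9659 | (3,3) | tMaxX 0.7341 tMaxY 0.1863 | tΔX 3.8637 tΔY 1.0353
    t=0.1863 [y] (3,4)
    t=0.7341 [x] (2,4)
    t=1.2216 [y] (2,5) — stop
  → r_1 = 1.2216
beam 2: φ=90°, α=195°
  cosα=-0.9659 sinα=-0.2588 | (3,3) | tMaxX 0.1967 tMaxY 3.1682 | tΔX 1.0353 tΔY 3.8637
    t=0.1967 [x] (2,3) — stop
  → r_2 = 0.1967
beam 3: φ=180°, α=285°
  cosα=0.2588 sinα=-0.9659 | (3,3) | tMaxX 3.1296 tMaxY 0.8489 | tΔX 3.8637 tΔY 1.0353
    t=0.8489 [y] (3,2)
    t=1.8842 [y] (3,1)
    t=2.9195 [y] (3,0) — stop
  → r_3 = 2.9195
beam 4: φ=270°, α=15°
  cosα=0.9659 sinα=0.2588 | (3,3) | tMaxX 0.8386 tMaxY 0.6955 | tΔX 1.0353 tΔY 3.8637
    t=0.6955 [y] (3,4)
    t=0.8386 [x] (4,4)
    t=1.8738 [x] (5,4) — stop
  → r_4 = 1.8738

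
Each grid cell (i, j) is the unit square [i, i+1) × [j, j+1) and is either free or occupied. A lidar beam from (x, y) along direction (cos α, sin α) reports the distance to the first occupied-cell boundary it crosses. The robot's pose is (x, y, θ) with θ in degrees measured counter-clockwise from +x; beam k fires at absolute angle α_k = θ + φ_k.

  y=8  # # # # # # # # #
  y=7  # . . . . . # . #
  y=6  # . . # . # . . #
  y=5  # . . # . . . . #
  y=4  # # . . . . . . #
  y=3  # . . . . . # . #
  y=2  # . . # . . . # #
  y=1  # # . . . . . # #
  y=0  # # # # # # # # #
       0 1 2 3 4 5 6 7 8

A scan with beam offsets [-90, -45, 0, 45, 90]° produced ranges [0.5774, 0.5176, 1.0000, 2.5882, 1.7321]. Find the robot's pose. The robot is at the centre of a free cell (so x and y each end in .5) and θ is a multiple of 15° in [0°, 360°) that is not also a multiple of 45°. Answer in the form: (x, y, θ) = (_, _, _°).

Enumerate (i+0.5, j+0.5, θ) over the 39 free cells and 16 admissible headings. For each, cast all 5 beams and compare to the given ranges.
  (2.5, 2.5, 345°): beam 1 = 1.5529 ≠ 0.5774 ✗
  (2.5, 3.5, 255°): beam 1 = 1.5529 ≠ 0.5774 ✗
  (1.5, 2.5, 240°): beam 3 = 0.5774 ≠ 1.0000 ✗
  …
  (2.5, 5.5, 60°): r_1=0.5774, r_2=0.5176, r_3=1.0000, r_4=2.5882, r_5=1.7321 — all match ✓
Unique over the lattice → pose = (2.5, 5.5, 60°).

(x, y, θ) = (2.5, 5.5, 60°)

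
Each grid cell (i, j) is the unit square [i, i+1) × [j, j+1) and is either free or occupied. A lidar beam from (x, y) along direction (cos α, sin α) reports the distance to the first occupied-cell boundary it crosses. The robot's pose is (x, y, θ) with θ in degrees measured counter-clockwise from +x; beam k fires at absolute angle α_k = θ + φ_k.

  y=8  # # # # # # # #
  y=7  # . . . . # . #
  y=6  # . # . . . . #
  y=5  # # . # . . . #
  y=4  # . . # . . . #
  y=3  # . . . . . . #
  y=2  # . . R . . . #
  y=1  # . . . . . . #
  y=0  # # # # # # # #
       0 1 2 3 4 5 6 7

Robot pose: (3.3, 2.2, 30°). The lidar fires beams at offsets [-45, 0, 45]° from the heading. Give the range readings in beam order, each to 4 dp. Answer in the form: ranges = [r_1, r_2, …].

ranges = [3.8305, 4.2724, 1.8635]

beam 1: φ=-45°, α=345°
  d=(0.9659,-0.2588)  start (3,2)  tX=0.7247 tY=0.7727  stride 1/|dx|=1.0353 1/|dy|=3.8637
    cross x-line → (4,2), t=0.7247
    cross y-line → (4,1), t=0.7727
    cross x-line → (5,1), t=1.7600
    cross x-line → (6,1), t=2.7952
    cross x-line → (7,1), t=3.8305 (wall)
  → r_1 = 3.8305
beam 2: φ=0°, α=30°
  d=(0.8660,0.5000)  start (3,2)  tX=0.8083 tY=1.6000  stride 1/|dx|=1.1547 1/|dy|=2.0000
    cross x-line → (4,2), t=0.8083
    cross y-line → (4,3), t=1.6000
    cross x-line → (5,3), t=1.9630
    cross x-line → (6,3), t=3.1177
    cross y-line → (6,4), t=3.6000
    cross x-line → (7,4), t=4.2724 (wall)
  → r_2 = 4.2724
beam 3: φ=45°, α=75°
  d=(0.2588,0.9659)  start (3,2)  tX=2.7046 tY=0.8282  stride 1/|dx|=3.8637 1/|dy|=1.0353
    cross y-line → (3,3), t=0.8282
    cross y-line → (3,4), t=1.8635 (wall)
  → r_3 = 1.8635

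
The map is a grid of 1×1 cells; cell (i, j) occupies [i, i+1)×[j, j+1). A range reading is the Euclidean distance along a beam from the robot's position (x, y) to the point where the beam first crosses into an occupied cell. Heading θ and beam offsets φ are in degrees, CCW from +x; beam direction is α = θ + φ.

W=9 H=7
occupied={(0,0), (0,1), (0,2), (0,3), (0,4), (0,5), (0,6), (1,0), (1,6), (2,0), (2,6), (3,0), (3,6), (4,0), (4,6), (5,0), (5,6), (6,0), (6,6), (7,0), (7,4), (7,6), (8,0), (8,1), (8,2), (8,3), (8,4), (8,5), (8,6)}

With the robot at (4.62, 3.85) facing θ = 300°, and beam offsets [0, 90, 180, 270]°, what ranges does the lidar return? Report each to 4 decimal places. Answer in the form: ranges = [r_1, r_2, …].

beam 1: φ=0°, α=300°
  direction (0.5000, -0.8660); cell (4,3); t to first gridline: x 0.7600, y 0.9815 (then +2.0000 / +1.1547)
    (5,3) via x @ 0.7600
    (5,2) via y @ 0.9815
    (5,1) via y @ 2.1362
    (6,1) via x @ 2.7600
    (6,0) via y @ 3.2909  # hit
  → r_1 = 3.2909
beam 2: φ=90°, α=30°
  direction (0.8660, 0.5000); cell (4,3); t to first gridline: x 0.4388, y 0.3000 (then +1.1547 / +2.0000)
    (4,4) via y @ 0.3000
    (5,4) via x @ 0.4388
    (6,4) via x @ 1.5935
    (6,5) via y @ 2.3000
    (7,5) via x @ 2.7482
    (8,5) via x @ 3.9029  # hit
  → r_2 = 3.9029
beam 3: φ=180°, α=120°
  direction (-0.5000, 0.8660); cell (4,3); t to first gridline: x 1.2400, y 0.1732 (then +2.0000 / +1.1547)
    (4,4) via y @ 0.1732
    (3,4) via x @ 1.2400
    (3,5) via y @ 1.3279
    (3,6) via y @ 2.4826  # hit
  → r_3 = 2.4826
beam 4: φ=270°, α=210°
  direction (-0.8660, -0.5000); cell (4,3); t to first gridline: x 0.7159, y 1.7000 (then +1.1547 / +2.0000)
    (3,3) via x @ 0.7159
    (3,2) via y @ 1.7000
    (2,2) via x @ 1.8706
    (1,2) via x @ 3.0253
    (1,1) via y @ 3.7000
    (0,1) via x @ 4.1800  # hit
  → r_4 = 4.1800

ranges = [3.2909, 3.9029, 2.4826, 4.1800]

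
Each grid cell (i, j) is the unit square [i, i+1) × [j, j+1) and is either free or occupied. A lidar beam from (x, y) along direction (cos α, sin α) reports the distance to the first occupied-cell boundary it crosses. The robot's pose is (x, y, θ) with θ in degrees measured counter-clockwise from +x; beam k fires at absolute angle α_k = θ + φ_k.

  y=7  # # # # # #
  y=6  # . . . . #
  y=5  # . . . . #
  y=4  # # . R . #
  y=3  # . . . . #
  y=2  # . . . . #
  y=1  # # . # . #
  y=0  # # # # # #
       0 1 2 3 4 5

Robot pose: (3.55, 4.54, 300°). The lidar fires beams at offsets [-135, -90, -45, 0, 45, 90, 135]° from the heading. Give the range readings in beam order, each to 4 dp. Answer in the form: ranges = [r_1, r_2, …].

ranges = [1.6047, 2.9445, 3.6649, 2.9000, 1.5012, 1.6743, 2.5468]

beam 1: φ=-135°, α=165°
  d=(-0.9659,0.2588)  start (3,4)  tX=0.5694 tY=1.7773  stride 1/|dx|=1.0353 1/|dy|=3.8637
    cross x-line → (2,4), t=0.5694
    cross x-line → (1,4), t=1.6047 (wall)
  → r_1 = 1.6047
beam 2: φ=-90°, α=210°
  d=(-0.8660,-0.5000)  start (3,4)  tX=0.6351 tY=1.0800  stride 1/|dx|=1.1547 1/|dy|=2.0000
    cross x-line → (2,4), t=0.6351
    cross y-line → (2,3), t=1.0800
    cross x-line → (1,3), t=1.7898
    cross x-line → (0,3), t=2.9445 (wall)
  → r_2 = 2.9445
beam 3: φ=-45°, α=255°
  d=(-0.2588,-0.9659)  start (3,4)  tX=2.1250 tY=0.5590  stride 1/|dx|=3.8637 1/|dy|=1.0353
    cross y-line → (3,3), t=0.5590
    cross y-line → (3,2), t=1.5943
    cross x-line → (2,2), t=2.1250
    cross y-line → (2,1), t=2.6296
    cross y-line → (2,0), t=3.6649 (wall)
  → r_3 = 3.6649
beam 4: φ=0°, α=300°
  d=(0.5000,-0.8660)  start (3,4)  tX=0.9000 tY=0.6235  stride 1/|dx|=2.0000 1/|dy|=1.1547
    cross y-line → (3,3), t=0.6235
    cross x-line → (4,3), t=0.9000
    cross y-line → (4,2), t=1.7782
    cross x-line → (5,2), t=2.9000 (wall)
  → r_4 = 2.9000
beam 5: φ=45°, α=345°
  d=(0.9659,-0.2588)  start (3,4)  tX=0.4659 tY=2.0864  stride 1/|dx|=1.0353 1/|dy|=3.8637
    cross x-line → (4,4), t=0.4659
    cross x-line → (5,4), t=1.5012 (wall)
  → r_5 = 1.5012
beam 6: φ=90°, α=30°
  d=(0.8660,0.5000)  start (3,4)  tX=0.5196 tY=0.9200  stride 1/|dx|=1.1547 1/|dy|=2.0000
    cross x-line → (4,4), t=0.5196
    cross y-line → (4,5), t=0.9200
    cross x-line → (5,5), t=1.6743 (wall)
  → r_6 = 1.6743
beam 7: φ=135°, α=75°
  d=(0.2588,0.9659)  start (3,4)  tX=1.7387 tY=0.4762  stride 1/|dx|=3.8637 1/|dy|=1.0353
    cross y-line → (3,5), t=0.4762
    cross y-line → (3,6), t=1.5115
    cross x-line → (4,6), t=1.7387
    cross y-line → (4,7), t=2.5468 (wall)
  → r_7 = 2.5468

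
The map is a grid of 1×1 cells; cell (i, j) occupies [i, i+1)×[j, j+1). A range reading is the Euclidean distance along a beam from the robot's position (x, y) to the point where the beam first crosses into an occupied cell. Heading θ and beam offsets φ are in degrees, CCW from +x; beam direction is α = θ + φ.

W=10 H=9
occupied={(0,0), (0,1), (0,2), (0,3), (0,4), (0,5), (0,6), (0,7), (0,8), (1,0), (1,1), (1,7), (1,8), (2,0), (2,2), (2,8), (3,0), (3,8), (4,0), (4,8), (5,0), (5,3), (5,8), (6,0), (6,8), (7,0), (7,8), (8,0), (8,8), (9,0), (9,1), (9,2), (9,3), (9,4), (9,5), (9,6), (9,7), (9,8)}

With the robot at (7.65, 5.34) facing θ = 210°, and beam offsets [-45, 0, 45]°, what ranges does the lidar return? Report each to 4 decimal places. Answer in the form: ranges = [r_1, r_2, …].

ranges = [6.4137, 2.6800, 4.4931]

beam 1: φ=-45°, α=165°
  direction (-0.9659, 0.2588); cell (7,5); t to first gridline: x 0.6729, y 2.5500 (then +1.0353 / +3.8637)
    (6,5) via x @ 0.6729
    (5,5) via x @ 1.7082
    (5,6) via y @ 2.5500
    (4,6) via x @ 2.7435
    (3,6) via x @ 3.7788
    (2,6) via x @ 4.8140
    (1,6) via x @ 5.8493
    (1,7) via y @ 6.4137  # hit
  → r_1 = 6.4137
beam 2: φ=0°, α=210°
  direction (-0.8660, -0.5000); cell (7,5); t to first gridline: x 0.7506, y 0.6800 (then +1.1547 / +2.0000)
    (7,4) via y @ 0.6800
    (6,4) via x @ 0.7506
    (5,4) via x @ 1.9053
    (5,3) via y @ 2.6800  # hit
  → r_2 = 2.6800
beam 3: φ=45°, α=255°
  direction (-0.2588, -0.9659); cell (7,5); t to first gridline: x 2.5114, y 0.3520 (then +3.8637 / +1.0353)
    (7,4) via y @ 0.3520
    (7,3) via y @ 1.3873
    (7,2) via y @ 2.4225
    (6,2) via x @ 2.5114
    (6,1) via y @ 3.4578
    (6,0) via y @ 4.4931  # hit
  → r_3 = 4.4931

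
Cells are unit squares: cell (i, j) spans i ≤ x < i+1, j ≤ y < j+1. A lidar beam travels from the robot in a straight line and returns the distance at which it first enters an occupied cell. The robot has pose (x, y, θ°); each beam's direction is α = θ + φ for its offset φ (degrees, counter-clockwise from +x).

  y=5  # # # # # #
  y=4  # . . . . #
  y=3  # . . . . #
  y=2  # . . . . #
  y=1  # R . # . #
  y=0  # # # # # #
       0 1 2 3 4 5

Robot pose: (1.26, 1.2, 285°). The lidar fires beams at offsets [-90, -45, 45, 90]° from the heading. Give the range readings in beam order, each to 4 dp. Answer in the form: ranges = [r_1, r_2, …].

ranges = [0.2692, 0.2309, 0.4000, 1.8014]

beam 1: φ=-90°, α=195°
  dir = (cos 195°, sin 195°) = (-0.9659, -0.2588); from cell (1,1)
  next x-line at t=0.2692, next y-line at t=0.7727; Δt_x=1.0353, Δt_y=3.8637
    x: enter (0,1) at t=0.2692 ← occupied
  → r_1 = 0.2692
beam 2: φ=-45°, α=240°
  dir = (cos 240°, sin 240°) = (-0.5000, -0.8660); from cell (1,1)
  next x-line at t=0.5200, next y-line at t=0.2309; Δt_x=2.0000, Δt_y=1.1547
    y: enter (1,0) at t=0.2309 ← occupied
  → r_2 = 0.2309
beam 3: φ=45°, α=330°
  dir = (cos 330°, sin 330°) = (0.8660, -0.5000); from cell (1,1)
  next x-line at t=0.8545, next y-line at t=0.4000; Δt_x=1.1547, Δt_y=2.0000
    y: enter (1,0) at t=0.4000 ← occupied
  → r_3 = 0.4000
beam 4: φ=90°, α=15°
  dir = (cos 15°, sin 15°) = (0.9659, 0.2588); from cell (1,1)
  next x-line at t=0.7661, next y-line at t=3.0910; Δt_x=1.0353, Δt_y=3.8637
    x: enter (2,1) at t=0.7661
    x: enter (3,1) at t=1.8014 ← occupied
  → r_4 = 1.8014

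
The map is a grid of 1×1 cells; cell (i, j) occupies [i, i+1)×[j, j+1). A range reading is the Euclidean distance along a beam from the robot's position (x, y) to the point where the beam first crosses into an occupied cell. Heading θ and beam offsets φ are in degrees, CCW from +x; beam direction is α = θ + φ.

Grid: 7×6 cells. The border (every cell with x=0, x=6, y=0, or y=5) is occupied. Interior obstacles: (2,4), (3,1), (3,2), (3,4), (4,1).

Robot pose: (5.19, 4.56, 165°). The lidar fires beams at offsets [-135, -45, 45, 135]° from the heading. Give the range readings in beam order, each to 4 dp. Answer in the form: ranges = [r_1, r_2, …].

ranges = [0.8800, 0.5081, 4.8382, 1.6200]

beam 1: φ=-135°, α=30°
  cosα=0.8660 sinα=0.5000 | (5,4) | tMaxX 0.9353 tMaxY 0.8800 | tΔX 1.1547 tΔY 2.0000
    t=0.8800 [y] (5,5) — stop
  → r_1 = 0.8800
beam 2: φ=-45°, α=120°
  cosα=-0.5000 sinα=0.8660 | (5,4) | tMaxX 0.3800 tMaxY 0.5081 | tΔX 2.0000 tΔY 1.1547
    t=0.3800 [x] (4,4)
    t=0.5081 [y] (4,5) — stop
  → r_2 = 0.5081
beam 3: φ=45°, α=210°
  cosα=-0.8660 sinα=-0.5000 | (5,4) | tMaxX 0.2194 tMaxY 1.1200 | tΔX 1.1547 tΔY 2.0000
    t=0.2194 [x] (4,4)
    t=1.1200 [y] (4,3)
    t=1.3741 [x] (3,3)
    t=2.5288 [x] (2,3)
    t=3.1200 [y] (2,2)
    t=3.6835 [x] (1,2)
    t=4.8382 [x] (0,2) — stop
  → r_3 = 4.8382
beam 4: φ=135°, α=300°
  cosα=0.5000 sinα=-0.8660 | (5,4) | tMaxX 1.6200 tMaxY 0.6466 | tΔX 2.0000 tΔY 1.1547
    t=0.6466 [y] (5,3)
    t=1.6200 [x] (6,3) — stop
  → r_4 = 1.6200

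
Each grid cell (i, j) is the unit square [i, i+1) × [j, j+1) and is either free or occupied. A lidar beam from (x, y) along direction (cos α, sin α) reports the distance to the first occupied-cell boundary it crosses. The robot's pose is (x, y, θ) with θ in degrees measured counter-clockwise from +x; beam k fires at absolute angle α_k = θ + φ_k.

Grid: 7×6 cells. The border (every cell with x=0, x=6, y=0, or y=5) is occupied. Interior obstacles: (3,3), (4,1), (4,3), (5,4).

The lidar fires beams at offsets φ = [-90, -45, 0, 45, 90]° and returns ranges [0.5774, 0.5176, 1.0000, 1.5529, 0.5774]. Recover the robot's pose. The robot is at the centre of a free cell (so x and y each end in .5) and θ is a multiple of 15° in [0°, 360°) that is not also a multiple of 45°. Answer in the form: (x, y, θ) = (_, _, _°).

Enumerate (i+0.5, j+0.5, θ) over the 16 free cells and 16 admissible headings. For each, cast all 5 beams and compare to the given ranges.
  (1.5, 4.5, 105°): beam 1 = 1.9319 ≠ 0.5774 ✗
  (3.5, 2.5, 120°): beam 1 = 1.0000 ≠ 0.5774 ✗
  (1.5, 2.5, 330°): beam 1 = 1.0000 ≠ 0.5774 ✗
  (1.5, 4.5, 345°): beam 1 = 1.9319 ≠ 0.5774 ✗
  …
  (3.5, 4.5, 330°): r_1=0.5774, r_2=0.5176, r_3=1.0000, r_4=1.5529, r_5=0.5774 — all match ✓
Unique over the lattice → pose = (3.5, 4.5, 330°).

(x, y, θ) = (3.5, 4.5, 330°)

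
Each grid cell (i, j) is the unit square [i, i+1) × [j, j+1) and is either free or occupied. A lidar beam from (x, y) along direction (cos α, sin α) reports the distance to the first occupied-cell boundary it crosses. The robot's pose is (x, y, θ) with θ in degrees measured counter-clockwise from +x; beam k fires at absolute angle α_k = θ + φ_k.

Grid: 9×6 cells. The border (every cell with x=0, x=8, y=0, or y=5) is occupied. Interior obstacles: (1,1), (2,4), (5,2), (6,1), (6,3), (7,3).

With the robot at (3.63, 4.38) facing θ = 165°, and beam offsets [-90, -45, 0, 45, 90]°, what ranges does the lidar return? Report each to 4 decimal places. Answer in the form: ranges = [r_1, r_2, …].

beam 1: φ=-90°, α=75°
  cosα=0.2588 sinα=0.9659 | (3,4) | tMaxX 1.4296 tMaxY 0.6419 | tΔX 3.8637 tΔY 1.0353
    t=0.6419 [y] (3,5) — stop
  → r_1 = 0.6419
beam 2: φ=-45°, α=120°
  cosα=-0.5000 sinα=0.8660 | (3,4) | tMaxX 1.2600 tMaxY 0.7159 | tΔX 2.0000 tΔY 1.1547
    t=0.7159 [y] (3,5) — stop
  → r_2 = 0.7159
beam 3: φ=0°, α=165°
  cosα=-0.9659 sinα=0.2588 | (3,4) | tMaxX 0.6522 tMaxY 2.3955 | tΔX 1.0353 tΔY 3.8637
    t=0.6522 [x] (2,4) — stop
  → r_3 = 0.6522
beam 4: φ=45°, α=210°
  cosα=-0.8660 sinα=-0.5000 | (3,4) | tMaxX 0.7275 tMaxY 0.7600 | tΔX 1.1547 tΔY 2.0000
    t=0.7275 [x] (2,4) — stop
  → r_4 = 0.7275
beam 5: φ=90°, α=255°
  cosα=-0.2588 sinα=-0.9659 | (3,4) | tMaxX 2.4341 tMaxY 0.3934 | tΔX 3.8637 tΔY 1.0353
    t=0.3934 [y] (3,3)
    t=1.4287 [y] (3,2)
    t=2.4341 [x] (2,2)
    t=2.4640 [y] (2,1)
    t=3.4992 [y] (2,0) — stop
  → r_5 = 3.4992

ranges = [0.6419, 0.7159, 0.6522, 0.7275, 3.4992]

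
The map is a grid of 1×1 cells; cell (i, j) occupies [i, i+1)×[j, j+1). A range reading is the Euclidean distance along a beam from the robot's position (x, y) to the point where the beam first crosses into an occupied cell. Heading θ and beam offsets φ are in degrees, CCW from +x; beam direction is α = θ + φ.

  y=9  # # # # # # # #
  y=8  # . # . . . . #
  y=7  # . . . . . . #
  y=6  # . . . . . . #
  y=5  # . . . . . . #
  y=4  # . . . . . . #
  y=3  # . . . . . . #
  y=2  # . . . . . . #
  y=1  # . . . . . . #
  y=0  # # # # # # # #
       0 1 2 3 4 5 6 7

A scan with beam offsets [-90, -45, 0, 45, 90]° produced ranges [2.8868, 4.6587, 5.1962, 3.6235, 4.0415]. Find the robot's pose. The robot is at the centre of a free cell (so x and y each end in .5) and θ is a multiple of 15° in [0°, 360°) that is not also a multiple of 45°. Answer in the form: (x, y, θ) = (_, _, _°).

Enumerate (i+0.5, j+0.5, θ) over the 47 free cells and 16 admissible headings. For each, cast all 5 beams and compare to the given ranges.
  (6.5, 7.5, 60°): beam 1 = 0.5774 ≠ 2.8868 ✗
  (6.5, 2.5, 240°): beam 1 = 6.3509 ≠ 2.8868 ✗
  (3.5, 8.5, 120°): beam 1 = 1.0000 ≠ 2.8868 ✗
  (4.5, 2.5, 345°): beam 1 = 1.5529 ≠ 2.8868 ✗
  …
  (3.5, 5.5, 300°): r_1=2.8868, r_2=4.6587, r_3=5.1962, r_4=3.6235, r_5=4.0415 — all match ✓
Unique over the lattice → pose = (3.5, 5.5, 300°).

(x, y, θ) = (3.5, 5.5, 300°)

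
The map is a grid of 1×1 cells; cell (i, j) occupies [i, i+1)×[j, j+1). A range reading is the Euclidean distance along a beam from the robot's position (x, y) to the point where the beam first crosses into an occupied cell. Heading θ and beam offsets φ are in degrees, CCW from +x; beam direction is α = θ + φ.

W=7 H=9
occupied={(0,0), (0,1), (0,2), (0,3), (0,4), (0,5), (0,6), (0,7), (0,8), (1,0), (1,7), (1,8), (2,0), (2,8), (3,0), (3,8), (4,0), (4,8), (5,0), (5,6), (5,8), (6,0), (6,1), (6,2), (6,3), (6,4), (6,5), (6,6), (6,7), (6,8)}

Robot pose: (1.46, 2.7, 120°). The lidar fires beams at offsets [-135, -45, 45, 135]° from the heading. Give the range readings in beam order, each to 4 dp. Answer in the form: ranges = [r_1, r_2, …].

beam 1: φ=-135°, α=345°
  cosα=0.9659 sinα=-0.2588 | (1,2) | tMaxX 0.5590 tMaxY 2.7046 | tΔX 1.0353 tΔY 3.8637
    t=0.5590 [x] (2,2)
    t=1.5943 [x] (3,2)
    t=2.6296 [x] (4,2)
    t=2.7046 [y] (4,1)
    t=3.6649 [x] (5,1)
    t=4.7002 [x] (6,1) — stop
  → r_1 = 4.7002
beam 2: φ=-45°, α=75°
  cosα=0.2588 sinα=0.9659 | (1,2) | tMaxX 2.0864 tMaxY 0.3106 | tΔX 3.8637 tΔY 1.0353
    t=0.3106 [y] (1,3)
    t=1.3459 [y] (1,4)
    t=2.0864 [x] (2,4)
    t=2.3811 [y] (2,5)
    t=3.4164 [y] (2,6)
    t=4.4517 [y] (2,7)
    t=5.4870 [y] (2,8) — stop
  → r_2 = 5.4870
beam 3: φ=45°, α=165°
  cosα=-0.9659 sinα=0.2588 | (1,2) | tMaxX 0.4762 tMaxY 1.1591 | tΔX 1.0353 tΔY 3.8637
    t=0.4762 [x] (0,2) — stop
  → r_3 = 0.4762
beam 4: φ=135°, α=255°
  cosα=-0.2588 sinα=-0.9659 | (1,2) | tMaxX 1.7773 tMaxY 0.7247 | tΔX 3.8637 tΔY 1.0353
    t=0.7247 [y] (1,1)
    t=1.7600 [y] (1,0) — stop
  → r_4 = 1.7600

ranges = [4.7002, 5.4870, 0.4762, 1.7600]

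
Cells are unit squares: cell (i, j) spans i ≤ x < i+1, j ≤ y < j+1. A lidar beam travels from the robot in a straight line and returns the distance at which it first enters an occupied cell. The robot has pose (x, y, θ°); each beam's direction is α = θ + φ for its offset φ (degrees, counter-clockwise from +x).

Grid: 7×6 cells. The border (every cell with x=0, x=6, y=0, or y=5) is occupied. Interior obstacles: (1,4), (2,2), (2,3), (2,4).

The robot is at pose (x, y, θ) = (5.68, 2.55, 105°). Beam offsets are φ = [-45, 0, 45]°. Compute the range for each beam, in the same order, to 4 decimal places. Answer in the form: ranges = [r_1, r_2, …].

beam 1: φ=-45°, α=60°
  d=(0.5000,0.8660)  start (5,2)  tX=0.6400 tY=0.5196  stride 1/|dx|=2.0000 1/|dy|=1.1547
    cross y-line → (5,3), t=0.5196
    cross x-line → (6,3), t=0.6400 (wall)
  → r_1 = 0.6400
beam 2: φ=0°, α=105°
  d=(-0.2588,0.9659)  start (5,2)  tX=2.6273 tY=0.4659  stride 1/|dx|=3.8637 1/|dy|=1.0353
    cross y-line → (5,3), t=0.4659
    cross y-line → (5,4), t=1.5012
    cross y-line → (5,5), t=2.5364 (wall)
  → r_2 = 2.5364
beam 3: φ=45°, α=150°
  d=(-0.8660,0.5000)  start (5,2)  tX=0.7852 tY=0.9000  stride 1/|dx|=1.1547 1/|dy|=2.0000
    cross x-line → (4,2), t=0.7852
    cross y-line → (4,3), t=0.9000
    cross x-line → (3,3), t=1.9399
    cross y-line → (3,4), t=2.9000
    cross x-line → (2,4), t=3.0946 (wall)
  → r_3 = 3.0946

ranges = [0.6400, 2.5364, 3.0946]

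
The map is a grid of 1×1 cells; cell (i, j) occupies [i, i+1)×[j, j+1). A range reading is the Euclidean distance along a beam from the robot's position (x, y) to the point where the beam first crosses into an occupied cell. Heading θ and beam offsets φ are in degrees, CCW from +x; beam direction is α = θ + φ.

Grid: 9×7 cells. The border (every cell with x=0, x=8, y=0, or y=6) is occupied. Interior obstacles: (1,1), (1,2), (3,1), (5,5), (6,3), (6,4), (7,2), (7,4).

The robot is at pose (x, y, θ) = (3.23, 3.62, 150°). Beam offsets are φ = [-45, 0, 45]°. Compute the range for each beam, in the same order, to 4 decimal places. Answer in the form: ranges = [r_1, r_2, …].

ranges = [2.4640, 2.5750, 2.3087]

beam 1: φ=-45°, α=105°
  cosα=-0.2588 sinα=0.9659 | (3,3) | tMaxX 0.8887 tMaxY 0.3934 | tΔX 3.8637 tΔY 1.0353
    t=0.3934 [y] (3,4)
    t=0.8887 [x] (2,4)
    t=1.4287 [y] (2,5)
    t=2.4640 [y] (2,6) — stop
  → r_1 = 2.4640
beam 2: φ=0°, α=150°
  cosα=-0.8660 sinα=0.5000 | (3,3) | tMaxX 0.2656 tMaxY 0.7600 | tΔX 1.1547 tΔY 2.0000
    t=0.2656 [x] (2,3)
    t=0.7600 [y] (2,4)
    t=1.4203 [x] (1,4)
    t=2.5750 [x] (0,4) — stop
  → r_2 = 2.5750
beam 3: φ=45°, α=195°
  cosα=-0.9659 sinα=-0.2588 | (3,3) | tMaxX 0.2381 tMaxY 2.3955 | tΔX 1.0353 tΔY 3.8637
    t=0.2381 [x] (2,3)
    t=1.2734 [x] (1,3)
    t=2.3087 [x] (0,3) — stop
  → r_3 = 2.3087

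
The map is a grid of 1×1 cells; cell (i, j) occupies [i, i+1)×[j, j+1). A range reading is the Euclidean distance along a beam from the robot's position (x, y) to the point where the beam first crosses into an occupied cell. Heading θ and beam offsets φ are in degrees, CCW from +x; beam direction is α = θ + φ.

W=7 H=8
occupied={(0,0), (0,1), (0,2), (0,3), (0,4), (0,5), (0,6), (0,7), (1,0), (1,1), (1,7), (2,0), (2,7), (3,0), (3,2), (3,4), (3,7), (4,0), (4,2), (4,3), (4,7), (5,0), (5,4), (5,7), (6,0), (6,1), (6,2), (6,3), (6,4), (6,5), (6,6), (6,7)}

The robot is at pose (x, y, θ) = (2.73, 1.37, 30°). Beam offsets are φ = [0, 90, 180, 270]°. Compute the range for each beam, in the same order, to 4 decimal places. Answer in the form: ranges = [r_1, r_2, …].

beam 1: φ=0°, α=30°
  cosα=0.8660 sinα=0.5000 | (2,1) | tMaxX 0.3118 tMaxY 1.2600 | tΔX 1.1547 tΔY 2.0000
    t=0.3118 [x] (3,1)
    t=1.2600 [y] (3,2) — stop
  → r_1 = 1.2600
beam 2: φ=90°, α=120°
  cosα=-0.5000 sinα=0.8660 | (2,1) | tMaxX 1.4600 tMaxY 0.7275 | tΔX 2.0000 tΔY 1.1547
    t=0.7275 [y] (2,2)
    t=1.4600 [x] (1,2)
    t=1.8822 [y] (1,3)
    t=3.0369 [y] (1,4)
    t=3.4600 [x] (0,4) — stop
  → r_2 = 3.4600
beam 3: φ=180°, α=210°
  cosα=-0.8660 sinα=-0.5000 | (2,1) | tMaxX 0.8429 tMaxY 0.7400 | tΔX 1.1547 tΔY 2.0000
    t=0.7400 [y] (2,0) — stop
  → r_3 = 0.7400
beam 4: φ=270°, α=300°
  cosα=0.5000 sinα=-0.8660 | (2,1) | tMaxX 0.5400 tMaxY 0.4272 | tΔX 2.0000 tΔY 1.1547
    t=0.4272 [y] (2,0) — stop
  → r_4 = 0.4272

ranges = [1.2600, 3.4600, 0.7400, 0.4272]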